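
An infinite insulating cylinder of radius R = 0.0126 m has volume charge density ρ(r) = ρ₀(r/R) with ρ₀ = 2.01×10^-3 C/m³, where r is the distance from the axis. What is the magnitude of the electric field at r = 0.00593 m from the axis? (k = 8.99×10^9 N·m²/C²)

E = 2.11e5 N/C

Coaxial Gaussian cylinder, radius r = 0.00593 m, length L (r < R).
λ_enc = ∫₀^r ρ(r')·2πr' dr' = (2πρ₀/R)·r^3/3 = 6.967e-8 C/m.
By Gauss's law (flux through the curved wall only), E·2πrL = λ_enc L/ε₀.
E = 2k|λ_enc|/r = 2(8.99×10^9)(6.967×10^-8)/(0.00593) = 2.11×10^5 N/C.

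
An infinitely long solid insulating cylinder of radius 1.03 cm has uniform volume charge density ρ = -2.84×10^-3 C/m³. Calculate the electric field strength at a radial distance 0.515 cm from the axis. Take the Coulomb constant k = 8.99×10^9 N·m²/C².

E = 8.26×10^5 V/m

Take a coaxial cylindrical Gaussian surface of radius r = 0.515 cm and length L (r < R).
Charge inside radius r per length L is ρ·πr²·L, so λ_enc = ρπr² = -2.366e-7 C/m.
Since E is radial and uniform over the curved surface, Φ = E·2πrL = Q_enc/ε₀ = λ_enc L/ε₀.
E = 2k|λ_enc|/r = 2(8.99×10^9)(2.366×10^-7)/(0.00515) = 8.26×10^5 N/C.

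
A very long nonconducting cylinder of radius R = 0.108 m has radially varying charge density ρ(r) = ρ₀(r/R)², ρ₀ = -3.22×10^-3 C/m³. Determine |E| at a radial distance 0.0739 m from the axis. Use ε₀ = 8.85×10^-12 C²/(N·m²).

Take a coaxial cylindrical Gaussian surface of radius r = 0.0739 m and length L (r < R).
λ_enc = ∫₀^r ρ(r')·2πr' dr' = (2πρ₀/R²)·r^4/4 = -1.293e-5 C/m.
Applying ∮E·dA = Q_enc/ε₀ with the end caps contributing no flux:
E = |λ_enc|/(2πε₀r) = (1.293×10^-5)/(2π·8.85×10^-12·0.0739) = 3.15×10^6 N/C.

|E| = 3.15×10^6 N/C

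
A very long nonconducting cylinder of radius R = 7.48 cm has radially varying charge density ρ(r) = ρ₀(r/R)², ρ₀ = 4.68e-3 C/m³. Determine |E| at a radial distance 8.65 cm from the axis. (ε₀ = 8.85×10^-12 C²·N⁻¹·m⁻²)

Coaxial Gaussian cylinder, radius r = 8.65 cm, length L (r > R, full charge per length enclosed).
λ_enc = 2π ∫₀^R ρ₀(r'/R)^2 r' dr' = 2πρ₀R²/4 = 4.113e-5 C/m.
By Gauss's law (flux through the curved wall only), E·2πrL = λ_enc L/ε₀.
E = |λ_enc|/(2πε₀r) = (4.113e-5)/(2π·8.85×10^-12·0.0865) = 8.55e6 N/C.

8.55×10^6 N/C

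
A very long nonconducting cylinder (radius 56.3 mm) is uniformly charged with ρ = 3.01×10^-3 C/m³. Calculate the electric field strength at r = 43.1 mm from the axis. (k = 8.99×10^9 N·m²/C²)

By cylindrical symmetry E is radial; use a coaxial Gaussian cylinder of radius 43.1 mm and length L (r < R).
Enclosed charge per unit length: λ_enc = ρ·πr² = (3.01×10^-3)π(0.0431)² = 1.757×10^-5 C/m.
By Gauss's law (flux through the curved wall only), E·2πrL = λ_enc L/ε₀.
E = 2k|λ_enc|/r = 2(8.99×10^9)(1.757×10^-5)/(0.0431) = 7.33e6 N/C.

|E| ≈ 7.33×10^6 N/C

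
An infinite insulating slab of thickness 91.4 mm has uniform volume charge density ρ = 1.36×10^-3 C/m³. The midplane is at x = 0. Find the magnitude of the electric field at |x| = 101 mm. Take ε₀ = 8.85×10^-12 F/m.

7.02×10^6 N/C

The point |x| = 101 mm lies outside the slab (half-thickness 0.0457 m). A symmetric pillbox spanning the full slab encloses Q_enc = ρ·d·A.
Flux = 2EA ⇒ E = |ρ|d/(2ε₀), independent of distance outside.
E = (1.36e-3)(0.0914)/(2·8.85×10^-12) = 7.02×10^6 N/C.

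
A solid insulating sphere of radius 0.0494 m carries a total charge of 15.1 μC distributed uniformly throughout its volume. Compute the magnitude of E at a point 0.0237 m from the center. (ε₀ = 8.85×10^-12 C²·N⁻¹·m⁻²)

|E| ≈ 2.67×10^7 N/C

By spherical symmetry E is radial; choose a Gaussian sphere of radius r = 0.0237 m (r < R).
Only the charge within r is enclosed: Q_enc = Q·(r/R)³ = (15.1 μC)·(0.0237 m/0.0494 m)³ = 1.667e-6 C.
Applying ∮E·dA = Q_enc/ε₀ with Φ = E(4πr²):
E = |Q_enc|/(4πε₀r²) = (1.667e-6)/(4π·8.85×10^-12·(0.0237)²) = 2.67e7 N/C.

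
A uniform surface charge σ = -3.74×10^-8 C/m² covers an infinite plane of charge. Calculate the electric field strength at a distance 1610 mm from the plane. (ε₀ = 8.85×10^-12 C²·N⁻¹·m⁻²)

|E| ≈ 2.11e3 N/C

By planar symmetry E is perpendicular to the sheet and uniform; use a Gaussian pillbox with flat faces of area A on each side of the sheet.
Only the two end caps contribute flux: Φ = 2EA. With Q_enc = σA, Gauss's law gives E = |σ|/(2ε₀).
E = |σ|/(2ε₀) = (3.74e-8)/(2·8.85×10^-12) = 2.11e3 N/C.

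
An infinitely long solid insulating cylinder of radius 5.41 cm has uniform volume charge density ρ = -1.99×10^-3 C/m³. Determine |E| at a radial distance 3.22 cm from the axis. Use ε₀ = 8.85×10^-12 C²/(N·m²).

Take a coaxial cylindrical Gaussian surface of radius r = 3.22 cm and length L (r < R).
Charge inside radius r per length L is ρ·πr²·L, so λ_enc = ρπr² = -6.482×10^-6 C/m.
Since E is radial and uniform over the curved surface, Φ = E·2πrL = Q_enc/ε₀ = λ_enc L/ε₀.
E = |λ_enc|/(2πε₀r) = (6.482e-6)/(2π·8.85×10^-12·0.0322) = 3.62×10^6 N/C.

E = 3.62e6 N/C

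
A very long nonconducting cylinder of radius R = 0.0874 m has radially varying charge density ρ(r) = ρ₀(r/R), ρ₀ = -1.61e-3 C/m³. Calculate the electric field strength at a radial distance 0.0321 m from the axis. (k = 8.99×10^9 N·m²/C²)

By cylindrical symmetry E is radial; use a coaxial Gaussian cylinder of radius 0.0321 m and length L (r < R).
Integrating ρ over the cross-section to radius r: λ_enc = (2πρ₀/R) ∫₀^r r'^2 dr' = 2πρ₀ r^3/(3·R) = -1.276×10^-6 C/m.
By Gauss's law (flux through the curved wall only), E·2πrL = λ_enc L/ε₀.
E = 2k|λ_enc|/r = 2(8.99×10^9)(1.276e-6)/(0.0321) = 7.15×10^5 N/C.

|E| = 7.15×10^5 N/C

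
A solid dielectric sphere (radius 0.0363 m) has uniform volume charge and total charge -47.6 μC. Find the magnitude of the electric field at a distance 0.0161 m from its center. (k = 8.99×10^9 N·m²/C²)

Take a concentric spherical Gaussian surface of radius r = 0.0161 m (r < R).
For a uniform sphere the enclosed fraction is (r/R)³, so Q_enc = (-47.6 μC)(0.0161/0.0363)³ = -4.153×10^-6 C.
By Gauss's law, ∮E·dA = E·4πr² = Q_enc/ε₀.
E = k|Q_enc|/r² = (8.99×10^9)(4.153×10^-6)/(0.0161)² = 1.44×10^8 N/C.

E = 1.44×10^8 N/C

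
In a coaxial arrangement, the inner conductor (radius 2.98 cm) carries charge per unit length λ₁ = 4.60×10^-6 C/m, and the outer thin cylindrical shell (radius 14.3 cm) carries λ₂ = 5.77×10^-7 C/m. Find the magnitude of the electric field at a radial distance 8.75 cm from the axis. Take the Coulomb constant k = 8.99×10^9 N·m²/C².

9.45×10^5 V/m

Take a coaxial cylindrical Gaussian surface of radius r = 8.75 cm and length L (between the conductors, 2.98 cm < r < 14.3 cm).
Only the inner wire is enclosed; the outer shell contributes nothing inside itself. λ_enc = λ₁ = 4.60×10^-6 C/m.
Since E is radial and uniform over the curved surface, Φ = E·2πrL = Q_enc/ε₀ = λ_enc L/ε₀.
E = 2k|λ_enc|/r = 2(8.99×10^9)(4.60×10^-6)/(0.0875) = 9.45×10^5 N/C.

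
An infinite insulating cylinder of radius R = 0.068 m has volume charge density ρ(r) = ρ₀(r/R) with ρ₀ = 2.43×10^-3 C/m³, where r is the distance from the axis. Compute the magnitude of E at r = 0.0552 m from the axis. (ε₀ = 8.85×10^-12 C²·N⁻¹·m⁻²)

Choose a coaxial cylinder of radius r = 0.0552 m (arbitrary length L) as the Gaussian surface (r < R).
λ_enc = ∫₀^r ρ(r')·2πr' dr' = (2πρ₀/R)·r^3/3 = 1.259e-5 C/m.
By Gauss's law (flux through the curved wall only), E·2πrL = λ_enc L/ε₀.
E = |λ_enc|/(2πε₀r) = (1.259e-5)/(2π·8.85×10^-12·0.0552) = 4.10×10^6 N/C.

E ≈ 4.10e6 N/C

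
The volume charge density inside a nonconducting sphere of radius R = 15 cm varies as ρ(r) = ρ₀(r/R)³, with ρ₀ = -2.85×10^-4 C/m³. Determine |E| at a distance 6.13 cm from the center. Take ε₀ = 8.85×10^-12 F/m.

|E| = 2.25e4 N/C

Take a concentric spherical Gaussian surface of radius r = 6.13 cm (r < R).
Integrate the density: Q_enc = 4π ∫₀^r ρ₀(r'/R)^3 r'² dr' = 4πρ₀ r^6/(6·R³) = -9.384×10^-9 C.
By Gauss's law, ∮E·dA = E·4πr² = Q_enc/ε₀.
E = |Q_enc|/(4πε₀r²) = (9.384e-9)/(4π·8.85×10^-12·(0.0613)²) = 2.25×10^4 N/C.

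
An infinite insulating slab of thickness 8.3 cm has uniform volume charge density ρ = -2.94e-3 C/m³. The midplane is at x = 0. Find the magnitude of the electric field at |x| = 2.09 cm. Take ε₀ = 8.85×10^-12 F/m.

By symmetry E is perpendicular to the slab. A Gaussian pillbox from −2.09 cm to +2.09 cm (face area A) lies entirely within the slab.
Q_enc = ρ·(2x)·A and flux = 2EA, so 2EA = 2ρxA/ε₀ ⇒ E = |ρ|x/ε₀.
E = (2.94×10^-3)(0.0209)/(8.85×10^-12) = 6.94×10^6 N/C.

|E| = 6.94e6 V/m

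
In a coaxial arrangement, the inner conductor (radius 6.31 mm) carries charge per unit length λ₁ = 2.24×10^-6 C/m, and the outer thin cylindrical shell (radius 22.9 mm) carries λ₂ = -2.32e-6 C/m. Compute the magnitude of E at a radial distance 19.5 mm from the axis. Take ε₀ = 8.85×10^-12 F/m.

Take a coaxial cylindrical Gaussian surface of radius r = 19.5 mm and length L (between the conductors, 6.31 mm < r < 22.9 mm).
The shell at 22.9 mm lies outside the Gaussian surface, so λ_enc = λ₁ = 2.24×10^-6 C/m.
Applying ∮E·dA = Q_enc/ε₀ with the end caps contributing no flux:
E = |λ_enc|/(2πε₀r) = (2.24×10^-6)/(2π·8.85×10^-12·0.0195) = 2.07×10^6 N/C.

2.07e6 N/C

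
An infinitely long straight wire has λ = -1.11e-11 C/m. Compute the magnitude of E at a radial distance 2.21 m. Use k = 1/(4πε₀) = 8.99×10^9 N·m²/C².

Choose a coaxial cylinder of radius r = 2.21 m (arbitrary length L) as the Gaussian surface.
Q_enc = λL, so λ_enc = -1.11e-11 C/m.
Applying ∮E·dA = Q_enc/ε₀ with the end caps contributing no flux:
E = 2k|λ_enc|/r = 2(8.99×10^9)(1.11e-11)/(2.21) = 9.03×10^-2 N/C.

E ≈ 9.03×10^-2 N/C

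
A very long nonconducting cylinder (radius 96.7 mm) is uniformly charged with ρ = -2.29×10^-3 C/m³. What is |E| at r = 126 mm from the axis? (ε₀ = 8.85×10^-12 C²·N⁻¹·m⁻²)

E ≈ 9.60×10^6 N/C

By cylindrical symmetry E is radial; use a coaxial Gaussian cylinder of radius 126 mm and length L (r > 96.7 mm, full cross-section enclosed).
λ_enc = ρ·πR² = (-2.29×10^-3)π(0.0967)² = -6.727×10^-5 C/m.
Applying ∮E·dA = Q_enc/ε₀ with the end caps contributing no flux:
E = |λ_enc|/(2πε₀r) = (6.727×10^-5)/(2π·8.85×10^-12·0.126) = 9.60×10^6 N/C.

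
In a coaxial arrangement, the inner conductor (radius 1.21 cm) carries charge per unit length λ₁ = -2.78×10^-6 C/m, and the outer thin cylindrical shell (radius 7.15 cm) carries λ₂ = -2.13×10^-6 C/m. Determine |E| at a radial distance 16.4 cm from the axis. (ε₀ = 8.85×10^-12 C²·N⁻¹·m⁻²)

|E| = 5.38×10^5 V/m

By cylindrical symmetry E is radial; use a coaxial Gaussian cylinder of radius 16.4 cm and length L (r > 7.15 cm, enclosing both).
λ_enc = λ₁ + λ₂ = (-2.78×10^-6) + (-2.13e-6) = -4.91e-6 C/m.
Since E is radial and uniform over the curved surface, Φ = E·2πrL = Q_enc/ε₀ = λ_enc L/ε₀.
E = |λ_enc|/(2πε₀r) = (4.91×10^-6)/(2π·8.85×10^-12·0.164) = 5.38×10^5 N/C.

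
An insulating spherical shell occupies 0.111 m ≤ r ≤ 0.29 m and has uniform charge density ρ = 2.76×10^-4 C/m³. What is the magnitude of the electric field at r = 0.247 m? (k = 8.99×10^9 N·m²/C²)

Symmetry ⇒ E = E(r) r̂. Gaussian sphere of radius r = 0.247 m (within the shell material, 0.111 m < r < 0.29 m).
Only the shell between 0.111 m and r is enclosed: Q_enc = ρ·(4π/3)(r³ − a³) = (2.76×10^-4)·(4π/3)·((0.247)³ − (0.111)³) = 1.584e-5 C.
Applying ∮E·dA = Q_enc/ε₀ with Φ = E(4πr²):
E = k|Q_enc|/r² = (8.99×10^9)(1.584×10^-5)/(0.247)² = 2.33e6 N/C.

2.33e6 V/m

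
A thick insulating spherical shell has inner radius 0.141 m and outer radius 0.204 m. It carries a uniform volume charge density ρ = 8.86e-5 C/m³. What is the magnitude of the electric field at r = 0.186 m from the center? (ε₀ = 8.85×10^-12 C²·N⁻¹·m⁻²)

E = 3.50×10^5 V/m

Symmetry ⇒ E = E(r) r̂. Gaussian sphere of radius r = 0.186 m (within the shell material, 0.141 m < r < 0.204 m).
Enclosed charge is the volume from a to r: Q_enc = (4π/3)ρ(r³ − a³) = 1.348×10^-6 C.
Since E is radial and uniform over the Gaussian sphere, Φ = E·4πr² = Q_enc/ε₀.
E = |Q_enc|/(4πε₀r²) = (1.348×10^-6)/(4π·8.85×10^-12·(0.186)²) = 3.50e5 N/C.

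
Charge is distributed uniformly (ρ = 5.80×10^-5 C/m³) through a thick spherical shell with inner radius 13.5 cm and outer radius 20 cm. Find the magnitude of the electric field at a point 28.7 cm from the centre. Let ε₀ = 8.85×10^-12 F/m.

|E| = 1.47×10^5 V/m

Take a concentric spherical Gaussian surface of radius r = 28.7 cm (r > 20 cm, enclosing the whole shell).
Q_enc = ρ·(4π/3)(b³ − a³) = (5.80e-5)·(4π/3)·((0.2)³ − (0.135)³) = 1.346×10^-6 C.
By Gauss's law, ∮E·dA = E·4πr² = Q_enc/ε₀.
E = |Q_enc|/(4πε₀r²) = (1.346e-6)/(4π·8.85×10^-12·(0.287)²) = 1.47e5 N/C.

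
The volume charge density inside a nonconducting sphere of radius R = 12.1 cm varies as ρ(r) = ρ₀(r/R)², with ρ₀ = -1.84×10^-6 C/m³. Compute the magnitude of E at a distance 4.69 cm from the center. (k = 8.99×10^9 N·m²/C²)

293 V/m

Use a concentric Gaussian sphere at r = 4.69 cm (r < R).
Q_enc = ∫₀^r ρ(r')·4πr'² dr' = (4πρ₀/R²) ∫₀^r r'^4 dr' = 4πρ₀ r^5/(5·R²) = -7.167×10^-11 C.
By Gauss's law, ∮E·dA = E·4πr² = Q_enc/ε₀.
E = k|Q_enc|/r² = (8.99×10^9)(7.167×10^-11)/(0.0469)² = 293 N/C.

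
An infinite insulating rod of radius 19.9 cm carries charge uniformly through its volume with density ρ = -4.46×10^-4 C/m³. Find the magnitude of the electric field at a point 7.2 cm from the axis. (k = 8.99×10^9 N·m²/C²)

Coaxial Gaussian cylinder, radius r = 7.2 cm, length L (r < R).
Enclosed charge per unit length: λ_enc = ρ·πr² = (-4.46×10^-4)π(0.072)² = -7.264×10^-6 C/m.
Since E is radial and uniform over the curved surface, Φ = E·2πrL = Q_enc/ε₀ = λ_enc L/ε₀.
E = 2k|λ_enc|/r = 2(8.99×10^9)(7.264e-6)/(0.072) = 1.81×10^6 N/C.

|E| = 1.81×10^6 N/C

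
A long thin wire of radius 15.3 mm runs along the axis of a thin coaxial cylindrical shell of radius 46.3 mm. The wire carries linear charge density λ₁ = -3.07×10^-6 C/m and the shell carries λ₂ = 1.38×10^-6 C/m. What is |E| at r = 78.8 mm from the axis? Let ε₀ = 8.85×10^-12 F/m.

|E| ≈ 3.86×10^5 N/C

By cylindrical symmetry E is radial; use a coaxial Gaussian cylinder of radius 78.8 mm and length L (r > 46.3 mm, enclosing both).
λ_enc = λ₁ + λ₂ = (-3.07×10^-6) + (1.38e-6) = -1.69e-6 C/m.
Since E is radial and uniform over the curved surface, Φ = E·2πrL = Q_enc/ε₀ = λ_enc L/ε₀.
E = |λ_enc|/(2πε₀r) = (1.69×10^-6)/(2π·8.85×10^-12·0.0788) = 3.86×10^5 N/C.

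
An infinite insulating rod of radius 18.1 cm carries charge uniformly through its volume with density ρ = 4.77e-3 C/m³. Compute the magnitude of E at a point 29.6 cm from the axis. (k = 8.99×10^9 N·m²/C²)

E = 2.98e7 V/m

Take a coaxial cylindrical Gaussian surface of radius r = 29.6 cm and length L (r > 18.1 cm, full cross-section enclosed).
λ_enc = ρ·πR² = (4.77e-3)π(0.181)² = 4.909×10^-4 C/m.
By Gauss's law (flux through the curved wall only), E·2πrL = λ_enc L/ε₀.
E = 2k|λ_enc|/r = 2(8.99×10^9)(4.909×10^-4)/(0.296) = 2.98e7 N/C.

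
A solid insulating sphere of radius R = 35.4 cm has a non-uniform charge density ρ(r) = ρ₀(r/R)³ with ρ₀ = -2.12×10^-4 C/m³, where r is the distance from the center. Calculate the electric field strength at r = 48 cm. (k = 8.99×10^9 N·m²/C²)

Take a concentric spherical Gaussian surface of radius r = 48 cm (r > R, all charge enclosed).
Q_enc = 4π ∫₀^R ρ₀(r'/R)^3 r'² dr' = 4πρ₀R³/6 = -1.97×10^-5 C.
Gauss's law: E·4πr² = Q_enc/ε₀.
E = k|Q_enc|/r² = (8.99×10^9)(1.97e-5)/(0.48)² = 7.69×10^5 N/C.

E ≈ 7.69e5 N/C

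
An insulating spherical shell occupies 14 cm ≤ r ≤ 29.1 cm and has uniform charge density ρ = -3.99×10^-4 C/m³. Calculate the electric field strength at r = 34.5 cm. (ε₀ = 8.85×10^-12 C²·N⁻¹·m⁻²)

Use a concentric Gaussian sphere at r = 34.5 cm (r > 29.1 cm, enclosing the whole shell).
Q_enc = ρ·(4π/3)(b³ − a³) = (-3.99×10^-4)·(4π/3)·((0.291)³ − (0.14)³) = -3.66×10^-5 C.
By Gauss's law, ∮E·dA = E·4πr² = Q_enc/ε₀.
E = |Q_enc|/(4πε₀r²) = (3.66e-5)/(4π·8.85×10^-12·(0.345)²) = 2.76×10^6 N/C.

E ≈ 2.76×10^6 N/C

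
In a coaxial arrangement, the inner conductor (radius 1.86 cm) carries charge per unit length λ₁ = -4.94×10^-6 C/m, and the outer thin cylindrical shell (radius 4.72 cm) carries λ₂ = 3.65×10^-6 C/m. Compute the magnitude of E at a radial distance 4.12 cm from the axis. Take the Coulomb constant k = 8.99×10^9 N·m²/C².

Choose a coaxial cylinder of radius r = 4.12 cm (arbitrary length L) as the Gaussian surface (between the conductors, 1.86 cm < r < 4.72 cm).
The shell at 4.72 cm lies outside the Gaussian surface, so λ_enc = λ₁ = -4.94×10^-6 C/m.
By Gauss's law (flux through the curved wall only), E·2πrL = λ_enc L/ε₀.
E = 2k|λ_enc|/r = 2(8.99×10^9)(4.94×10^-6)/(0.0412) = 2.16×10^6 N/C.

2.16×10^6 V/m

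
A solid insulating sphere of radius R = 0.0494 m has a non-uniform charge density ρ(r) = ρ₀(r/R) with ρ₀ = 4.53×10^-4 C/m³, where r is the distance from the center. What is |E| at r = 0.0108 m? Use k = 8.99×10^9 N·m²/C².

Symmetry ⇒ E = E(r) r̂. Gaussian sphere of radius r = 0.0108 m (r < R).
Q_enc = ∫₀^r ρ(r')·4πr'² dr' = (4πρ₀/R) ∫₀^r r'^3 dr' = 4πρ₀ r^4/(4·R) = 3.919×10^-10 C.
Applying ∮E·dA = Q_enc/ε₀ with Φ = E(4πr²):
E = k|Q_enc|/r² = (8.99×10^9)(3.919×10^-10)/(0.0108)² = 3.02×10^4 N/C.

E = 3.02×10^4 V/m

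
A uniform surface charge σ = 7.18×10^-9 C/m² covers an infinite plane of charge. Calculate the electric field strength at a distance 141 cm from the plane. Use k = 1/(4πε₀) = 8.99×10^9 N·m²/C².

By planar symmetry E is perpendicular to the sheet and uniform; use a Gaussian pillbox with flat faces of area A on each side of the sheet.
Flux Φ = 2EA and Q_enc = σA, so 2EA = σA/ε₀ ⇒ E = |σ|/(2ε₀), independent of distance.
E = 2πk|σ| = 2π(8.99×10^9)(7.18e-9) = 406 N/C.

E = 406 N/C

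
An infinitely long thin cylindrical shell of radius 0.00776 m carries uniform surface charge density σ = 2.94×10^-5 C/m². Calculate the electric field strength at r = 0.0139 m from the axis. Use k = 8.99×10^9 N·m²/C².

|E| ≈ 1.85×10^6 N/C

Coaxial Gaussian cylinder, radius r = 0.0139 m, length L (r > 0.00776 m).
The whole shell is enclosed: λ_enc = σ·2πR = (2.94e-5)·2π·(0.00776) = 1.433e-6 C/m.
Since E is radial and uniform over the curved surface, Φ = E·2πrL = Q_enc/ε₀ = λ_enc L/ε₀.
E = 2k|λ_enc|/r = 2(8.99×10^9)(1.433×10^-6)/(0.0139) = 1.85×10^6 N/C.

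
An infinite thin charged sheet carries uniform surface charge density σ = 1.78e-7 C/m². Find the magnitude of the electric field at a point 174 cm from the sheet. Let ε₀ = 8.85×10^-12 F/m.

1.01×10^4 N/C

The symmetry is planar: E is normal to the sheet and the same magnitude on both sides. Take a pillbox straddling the sheet with end-cap area A.
Flux Φ = 2EA and Q_enc = σA, so 2EA = σA/ε₀ ⇒ E = |σ|/(2ε₀), independent of distance.
E = |σ|/(2ε₀) = (1.78×10^-7)/(2·8.85×10^-12) = 1.01e4 N/C.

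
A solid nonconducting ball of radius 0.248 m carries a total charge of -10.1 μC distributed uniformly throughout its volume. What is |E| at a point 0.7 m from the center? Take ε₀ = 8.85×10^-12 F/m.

Symmetry ⇒ E = E(r) r̂. Gaussian sphere of radius r = 0.7 m (r > R, so the entire charge is enclosed).
Q_enc = -10.1 μC = -1.01×10^-5 C.
Gauss's law: E·4πr² = Q_enc/ε₀.
E = |Q_enc|/(4πε₀r²) = (1.01×10^-5)/(4π·8.85×10^-12·(0.7)²) = 1.85×10^5 N/C.

E = 1.85×10^5 N/C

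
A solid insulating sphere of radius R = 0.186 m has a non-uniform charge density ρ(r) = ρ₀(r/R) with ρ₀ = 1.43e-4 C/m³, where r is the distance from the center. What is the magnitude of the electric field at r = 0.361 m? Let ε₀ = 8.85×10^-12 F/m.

By spherical symmetry E is radial; choose a Gaussian sphere of radius r = 0.361 m (r > R, all charge enclosed).
Q_enc = 4π ∫₀^R ρ₀(r'/R)^1 r'² dr' = 4πρ₀R³/4 = 2.891e-6 C.
By Gauss's law, ∮E·dA = E·4πr² = Q_enc/ε₀.
E = |Q_enc|/(4πε₀r²) = (2.891×10^-6)/(4π·8.85×10^-12·(0.361)²) = 1.99×10^5 N/C.

|E| ≈ 1.99×10^5 V/m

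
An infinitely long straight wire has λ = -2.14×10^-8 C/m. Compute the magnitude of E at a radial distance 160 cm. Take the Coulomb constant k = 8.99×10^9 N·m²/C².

Take a coaxial cylindrical Gaussian surface of radius r = 160 cm and length L.
Q_enc = λL, so λ_enc = -2.14×10^-8 C/m.
Since E is radial and uniform over the curved surface, Φ = E·2πrL = Q_enc/ε₀ = λ_enc L/ε₀.
E = 2k|λ_enc|/r = 2(8.99×10^9)(2.14e-8)/(1.6) = 240 N/C.

E ≈ 240 N/C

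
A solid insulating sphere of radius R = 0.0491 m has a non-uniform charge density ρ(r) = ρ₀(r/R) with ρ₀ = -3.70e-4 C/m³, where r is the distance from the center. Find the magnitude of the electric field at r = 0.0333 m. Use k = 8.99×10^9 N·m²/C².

E ≈ 2.36×10^5 N/C

Take a concentric spherical Gaussian surface of radius r = 0.0333 m (r < R).
Q_enc = ∫₀^r ρ(r')·4πr'² dr' = (4πρ₀/R) ∫₀^r r'^3 dr' = 4πρ₀ r^4/(4·R) = -2.911e-8 C.
Since E is radial and uniform over the Gaussian sphere, Φ = E·4πr² = Q_enc/ε₀.
E = k|Q_enc|/r² = (8.99×10^9)(2.911×10^-8)/(0.0333)² = 2.36×10^5 N/C.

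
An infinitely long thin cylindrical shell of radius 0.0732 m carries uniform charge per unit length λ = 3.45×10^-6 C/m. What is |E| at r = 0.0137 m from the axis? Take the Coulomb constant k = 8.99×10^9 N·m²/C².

E = 0

By cylindrical symmetry E is radial; use a coaxial Gaussian cylinder of radius 0.0137 m and length L (r < 0.0732 m, inside the shell).
No charge is enclosed, so Gauss's law gives E·2πrL = 0 ⇒ E = 0.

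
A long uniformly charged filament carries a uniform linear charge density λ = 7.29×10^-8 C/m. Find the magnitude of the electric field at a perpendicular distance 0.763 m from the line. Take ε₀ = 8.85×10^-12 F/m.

Choose a coaxial cylinder of radius r = 0.763 m (arbitrary length L) as the Gaussian surface.
Q_enc = λL, so λ_enc = 7.29e-8 C/m.
Since E is radial and uniform over the curved surface, Φ = E·2πrL = Q_enc/ε₀ = λ_enc L/ε₀.
E = |λ_enc|/(2πε₀r) = (7.29×10^-8)/(2π·8.85×10^-12·0.763) = 1.72×10^3 N/C.

|E| = 1.72e3 N/C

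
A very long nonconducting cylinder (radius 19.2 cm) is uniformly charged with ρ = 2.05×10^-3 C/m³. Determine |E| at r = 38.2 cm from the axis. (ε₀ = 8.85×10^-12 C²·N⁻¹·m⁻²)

Take a coaxial cylindrical Gaussian surface of radius r = 38.2 cm and length L (r > 19.2 cm, full cross-section enclosed).
λ_enc = ρ·πR² = (2.05×10^-3)π(0.192)² = 2.374e-4 C/m.
Since E is radial and uniform over the curved surface, Φ = E·2πrL = Q_enc/ε₀ = λ_enc L/ε₀.
E = |λ_enc|/(2πε₀r) = (2.374×10^-4)/(2π·8.85×10^-12·0.382) = 1.12×10^7 N/C.

E = 1.12×10^7 V/m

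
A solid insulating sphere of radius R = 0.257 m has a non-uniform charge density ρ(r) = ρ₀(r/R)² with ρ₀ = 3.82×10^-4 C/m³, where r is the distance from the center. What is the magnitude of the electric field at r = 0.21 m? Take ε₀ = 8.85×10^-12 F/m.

E = 1.21×10^6 N/C

By spherical symmetry E is radial; choose a Gaussian sphere of radius r = 0.21 m (r < R).
Integrate the density: Q_enc = 4π ∫₀^r ρ₀(r'/R)^2 r'² dr' = 4πρ₀ r^5/(5·R²) = 5.937×10^-6 C.
By Gauss's law, ∮E·dA = E·4πr² = Q_enc/ε₀.
E = |Q_enc|/(4πε₀r²) = (5.937×10^-6)/(4π·8.85×10^-12·(0.21)²) = 1.21×10^6 N/C.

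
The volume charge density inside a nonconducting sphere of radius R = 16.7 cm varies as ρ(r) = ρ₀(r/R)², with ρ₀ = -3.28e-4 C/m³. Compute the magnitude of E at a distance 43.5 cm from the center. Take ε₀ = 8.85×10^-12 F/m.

Take a concentric spherical Gaussian surface of radius r = 43.5 cm (r > R, all charge enclosed).
Q_enc = 4π ∫₀^R ρ₀(r'/R)^2 r'² dr' = 4πρ₀R³/5 = -3.839e-6 C.
Gauss's law: E·4πr² = Q_enc/ε₀.
E = |Q_enc|/(4πε₀r²) = (3.839×10^-6)/(4π·8.85×10^-12·(0.435)²) = 1.82×10^5 N/C.

|E| ≈ 1.82×10^5 N/C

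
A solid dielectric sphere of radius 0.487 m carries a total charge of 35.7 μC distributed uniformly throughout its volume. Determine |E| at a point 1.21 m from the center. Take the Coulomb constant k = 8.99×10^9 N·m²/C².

|E| ≈ 2.19×10^5 N/C

By spherical symmetry E is radial; choose a Gaussian sphere of radius r = 1.21 m (r > R, so the entire charge is enclosed).
Q_enc = 35.7 μC = 3.57e-5 C.
By Gauss's law, ∮E·dA = E·4πr² = Q_enc/ε₀.
E = k|Q_enc|/r² = (8.99×10^9)(3.57×10^-5)/(1.21)² = 2.19×10^5 N/C.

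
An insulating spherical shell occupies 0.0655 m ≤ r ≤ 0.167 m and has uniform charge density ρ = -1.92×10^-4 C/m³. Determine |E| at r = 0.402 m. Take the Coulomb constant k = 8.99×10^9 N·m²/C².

Symmetry ⇒ E = E(r) r̂. Gaussian sphere of radius r = 0.402 m (r > 0.167 m, enclosing the whole shell).
Q_enc = ρ·(4π/3)(b³ − a³) = (-1.92×10^-4)·(4π/3)·((0.167)³ − (0.0655)³) = -3.52e-6 C.
By Gauss's law, ∮E·dA = E·4πr² = Q_enc/ε₀.
E = k|Q_enc|/r² = (8.99×10^9)(3.52×10^-6)/(0.402)² = 1.96×10^5 N/C.

E = 1.96×10^5 V/m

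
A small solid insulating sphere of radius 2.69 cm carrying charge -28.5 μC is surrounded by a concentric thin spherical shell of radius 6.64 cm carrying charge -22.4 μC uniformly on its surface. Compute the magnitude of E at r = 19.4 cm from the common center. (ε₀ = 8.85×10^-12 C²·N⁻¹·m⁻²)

1.22×10^7 N/C

Use a concentric Gaussian sphere at r = 19.4 cm (r > 6.64 cm, enclosing both).
Q_enc = (-28.5 μC) + (-22.4 μC) = -5.09×10^-5 C.
Applying ∮E·dA = Q_enc/ε₀ with Φ = E(4πr²):
E = |Q_enc|/(4πε₀r²) = (5.09×10^-5)/(4π·8.85×10^-12·(0.194)²) = 1.22e7 N/C.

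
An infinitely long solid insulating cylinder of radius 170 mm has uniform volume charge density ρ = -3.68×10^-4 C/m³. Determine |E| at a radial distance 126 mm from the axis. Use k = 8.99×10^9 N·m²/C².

|E| ≈ 2.62×10^6 N/C

By cylindrical symmetry E is radial; use a coaxial Gaussian cylinder of radius 126 mm and length L (r < R).
Charge inside radius r per length L is ρ·πr²·L, so λ_enc = ρπr² = -1.835e-5 C/m.
Since E is radial and uniform over the curved surface, Φ = E·2πrL = Q_enc/ε₀ = λ_enc L/ε₀.
E = 2k|λ_enc|/r = 2(8.99×10^9)(1.835×10^-5)/(0.126) = 2.62×10^6 N/C.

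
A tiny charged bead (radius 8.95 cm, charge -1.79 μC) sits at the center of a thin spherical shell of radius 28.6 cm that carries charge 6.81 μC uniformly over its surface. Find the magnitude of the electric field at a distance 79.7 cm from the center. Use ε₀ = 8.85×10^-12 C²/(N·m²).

E = 7.11×10^4 V/m

Take a concentric spherical Gaussian surface of radius r = 79.7 cm (r > 28.6 cm, enclosing both).
Q_enc = (-1.79 μC) + (6.81 μC) = 5.02×10^-6 C.
Gauss's law: E·4πr² = Q_enc/ε₀.
E = |Q_enc|/(4πε₀r²) = (5.02×10^-6)/(4π·8.85×10^-12·(0.797)²) = 7.11e4 N/C.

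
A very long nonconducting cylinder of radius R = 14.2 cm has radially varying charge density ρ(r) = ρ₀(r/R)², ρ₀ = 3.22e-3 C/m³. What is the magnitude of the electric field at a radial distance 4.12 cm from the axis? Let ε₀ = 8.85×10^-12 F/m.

Take a coaxial cylindrical Gaussian surface of radius r = 4.12 cm and length L (r < R).
λ_enc = ∫₀^r ρ(r')·2πr' dr' = (2πρ₀/R²)·r^4/4 = 7.227×10^-7 C/m.
Since E is radial and uniform over the curved surface, Φ = E·2πrL = Q_enc/ε₀ = λ_enc L/ε₀.
E = |λ_enc|/(2πε₀r) = (7.227e-7)/(2π·8.85×10^-12·0.0412) = 3.15e5 N/C.

E = 3.15e5 V/m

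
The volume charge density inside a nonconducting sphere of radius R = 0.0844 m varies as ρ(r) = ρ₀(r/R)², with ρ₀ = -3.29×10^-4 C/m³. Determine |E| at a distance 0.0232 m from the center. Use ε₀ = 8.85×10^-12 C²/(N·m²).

E ≈ 1.30×10^4 N/C

Symmetry ⇒ E = E(r) r̂. Gaussian sphere of radius r = 0.0232 m (r < R).
Q_enc = ∫₀^r ρ(r')·4πr'² dr' = (4πρ₀/R²) ∫₀^r r'^4 dr' = 4πρ₀ r^5/(5·R²) = -7.802e-10 C.
Gauss's law: E·4πr² = Q_enc/ε₀.
E = |Q_enc|/(4πε₀r²) = (7.802e-10)/(4π·8.85×10^-12·(0.0232)²) = 1.30×10^4 N/C.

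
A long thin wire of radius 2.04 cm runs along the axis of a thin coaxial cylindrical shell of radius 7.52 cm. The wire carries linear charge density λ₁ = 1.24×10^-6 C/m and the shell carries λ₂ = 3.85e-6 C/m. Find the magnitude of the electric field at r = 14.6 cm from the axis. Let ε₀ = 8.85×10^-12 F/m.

By cylindrical symmetry E is radial; use a coaxial Gaussian cylinder of radius 14.6 cm and length L (r > 7.52 cm, enclosing both).
λ_enc = λ₁ + λ₂ = (1.24e-6) + (3.85×10^-6) = 5.09e-6 C/m.
Gauss's law: E·2πrL = λ_enc L/ε₀.
E = |λ_enc|/(2πε₀r) = (5.09×10^-6)/(2π·8.85×10^-12·0.146) = 6.27×10^5 N/C.

|E| ≈ 6.27e5 N/C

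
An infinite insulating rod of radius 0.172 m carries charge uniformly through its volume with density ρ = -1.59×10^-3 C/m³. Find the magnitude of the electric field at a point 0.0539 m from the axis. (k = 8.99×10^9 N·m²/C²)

Choose a coaxial cylinder of radius r = 0.0539 m (arbitrary length L) as the Gaussian surface (r < R).
Charge inside radius r per length L is ρ·πr²·L, so λ_enc = ρπr² = -1.451e-5 C/m.
By Gauss's law (flux through the curved wall only), E·2πrL = λ_enc L/ε₀.
E = 2k|λ_enc|/r = 2(8.99×10^9)(1.451×10^-5)/(0.0539) = 4.84e6 N/C.

|E| = 4.84×10^6 V/m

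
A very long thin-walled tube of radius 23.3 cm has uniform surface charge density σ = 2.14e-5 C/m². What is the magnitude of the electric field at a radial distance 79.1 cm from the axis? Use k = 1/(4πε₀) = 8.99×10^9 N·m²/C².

7.12×10^5 N/C

By cylindrical symmetry E is radial; use a coaxial Gaussian cylinder of radius 79.1 cm and length L (r > 23.3 cm).
The whole shell is enclosed: λ_enc = σ·2πR = (2.14×10^-5)·2π·(0.233) = 3.133e-5 C/m.
By Gauss's law (flux through the curved wall only), E·2πrL = λ_enc L/ε₀.
E = 2k|λ_enc|/r = 2(8.99×10^9)(3.133×10^-5)/(0.791) = 7.12×10^5 N/C.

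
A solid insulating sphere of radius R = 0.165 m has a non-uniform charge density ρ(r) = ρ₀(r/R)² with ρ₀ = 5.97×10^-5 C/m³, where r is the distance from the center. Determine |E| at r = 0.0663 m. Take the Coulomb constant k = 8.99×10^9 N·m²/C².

|E| ≈ 1.44×10^4 N/C

Symmetry ⇒ E = E(r) r̂. Gaussian sphere of radius r = 0.0663 m (r < R).
Integrate the density: Q_enc = 4π ∫₀^r ρ₀(r'/R)^2 r'² dr' = 4πρ₀ r^5/(5·R²) = 7.06×10^-9 C.
By Gauss's law, ∮E·dA = E·4πr² = Q_enc/ε₀.
E = k|Q_enc|/r² = (8.99×10^9)(7.06×10^-9)/(0.0663)² = 1.44×10^4 N/C.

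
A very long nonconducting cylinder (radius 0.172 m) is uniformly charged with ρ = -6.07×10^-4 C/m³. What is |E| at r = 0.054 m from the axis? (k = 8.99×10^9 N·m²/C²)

E ≈ 1.85×10^6 N/C

Take a coaxial cylindrical Gaussian surface of radius r = 0.054 m and length L (r < R).
Enclosed charge per unit length: λ_enc = ρ·πr² = (-6.07e-4)π(0.054)² = -5.561×10^-6 C/m.
Since E is radial and uniform over the curved surface, Φ = E·2πrL = Q_enc/ε₀ = λ_enc L/ε₀.
E = 2k|λ_enc|/r = 2(8.99×10^9)(5.561×10^-6)/(0.054) = 1.85×10^6 N/C.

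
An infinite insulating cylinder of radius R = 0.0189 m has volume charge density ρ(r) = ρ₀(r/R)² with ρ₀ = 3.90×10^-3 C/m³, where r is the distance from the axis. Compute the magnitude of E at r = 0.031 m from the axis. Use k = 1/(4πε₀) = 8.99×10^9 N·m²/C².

Coaxial Gaussian cylinder, radius r = 0.031 m, length L (r > R, full charge per length enclosed).
λ_enc = 2π ∫₀^R ρ₀(r'/R)^2 r' dr' = 2πρ₀R²/4 = 2.188×10^-6 C/m.
Gauss's law: E·2πrL = λ_enc L/ε₀.
E = 2k|λ_enc|/r = 2(8.99×10^9)(2.188×10^-6)/(0.031) = 1.27×10^6 N/C.

|E| = 1.27e6 V/m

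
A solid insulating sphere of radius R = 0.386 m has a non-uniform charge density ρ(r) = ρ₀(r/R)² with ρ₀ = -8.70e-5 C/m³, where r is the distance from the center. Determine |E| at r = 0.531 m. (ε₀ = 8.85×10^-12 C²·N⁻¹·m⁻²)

|E| ≈ 4.01×10^5 N/C

By spherical symmetry E is radial; choose a Gaussian sphere of radius r = 0.531 m (r > R, all charge enclosed).
Q_enc = 4π ∫₀^R ρ₀(r'/R)^2 r'² dr' = 4πρ₀R³/5 = -1.258×10^-5 C.
Since E is radial and uniform over the Gaussian sphere, Φ = E·4πr² = Q_enc/ε₀.
E = |Q_enc|/(4πε₀r²) = (1.258×10^-5)/(4π·8.85×10^-12·(0.531)²) = 4.01×10^5 N/C.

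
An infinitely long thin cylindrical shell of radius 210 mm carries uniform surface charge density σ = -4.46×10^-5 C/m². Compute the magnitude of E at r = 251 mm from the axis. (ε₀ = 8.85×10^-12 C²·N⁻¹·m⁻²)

4.22e6 N/C

Coaxial Gaussian cylinder, radius r = 251 mm, length L (r > 210 mm).
The whole shell is enclosed: λ_enc = σ·2πR = (-4.46e-5)·2π·(0.21) = -5.885e-5 C/m.
By Gauss's law (flux through the curved wall only), E·2πrL = λ_enc L/ε₀.
E = |λ_enc|/(2πε₀r) = (5.885e-5)/(2π·8.85×10^-12·0.251) = 4.22×10^6 N/C.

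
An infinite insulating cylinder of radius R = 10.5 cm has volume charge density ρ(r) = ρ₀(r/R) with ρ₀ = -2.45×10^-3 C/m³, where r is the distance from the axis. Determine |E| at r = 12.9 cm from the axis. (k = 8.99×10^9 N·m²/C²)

Take a coaxial cylindrical Gaussian surface of radius r = 12.9 cm and length L (r > R, full charge per length enclosed).
λ_enc = 2π ∫₀^R ρ₀(r'/R)^1 r' dr' = 2πρ₀R²/3 = -5.657×10^-5 C/m.
Gauss's law: E·2πrL = λ_enc L/ε₀.
E = 2k|λ_enc|/r = 2(8.99×10^9)(5.657×10^-5)/(0.129) = 7.89e6 N/C.

E ≈ 7.89e6 N/C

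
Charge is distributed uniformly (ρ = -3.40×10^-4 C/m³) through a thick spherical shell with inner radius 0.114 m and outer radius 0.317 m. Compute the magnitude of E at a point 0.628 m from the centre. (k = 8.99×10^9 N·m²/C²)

Take a concentric spherical Gaussian surface of radius r = 0.628 m (r > 0.317 m, enclosing the whole shell).
Q_enc = ρ·(4π/3)(b³ − a³) = (-3.40×10^-4)·(4π/3)·((0.317)³ − (0.114)³) = -4.326×10^-5 C.
Since E is radial and uniform over the Gaussian sphere, Φ = E·4πr² = Q_enc/ε₀.
E = k|Q_enc|/r² = (8.99×10^9)(4.326×10^-5)/(0.628)² = 9.86×10^5 N/C.

|E| ≈ 9.86×10^5 V/m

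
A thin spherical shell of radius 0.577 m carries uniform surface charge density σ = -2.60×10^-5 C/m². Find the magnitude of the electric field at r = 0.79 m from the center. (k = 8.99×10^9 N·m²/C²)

|E| ≈ 1.57×10^6 N/C

Symmetry ⇒ E = E(r) r̂. Gaussian sphere of radius r = 0.79 m (r > 0.577 m).
The entire shell is enclosed: Q_enc = σ·4πR² = (-2.60×10^-5)·4π·(0.577)² = -1.088e-4 C.
By Gauss's law, ∮E·dA = E·4πr² = Q_enc/ε₀.
E = k|Q_enc|/r² = (8.99×10^9)(1.088e-4)/(0.79)² = 1.57×10^6 N/C.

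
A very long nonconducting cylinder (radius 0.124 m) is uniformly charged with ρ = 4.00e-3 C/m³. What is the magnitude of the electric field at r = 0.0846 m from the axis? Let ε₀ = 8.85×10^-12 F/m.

By cylindrical symmetry E is radial; use a coaxial Gaussian cylinder of radius 0.0846 m and length L (r < R).
Enclosed charge per unit length: λ_enc = ρ·πr² = (4.00×10^-3)π(0.0846)² = 8.994×10^-5 C/m.
Gauss's law: E·2πrL = λ_enc L/ε₀.
E = |λ_enc|/(2πε₀r) = (8.994×10^-5)/(2π·8.85×10^-12·0.0846) = 1.91e7 N/C.

1.91×10^7 V/m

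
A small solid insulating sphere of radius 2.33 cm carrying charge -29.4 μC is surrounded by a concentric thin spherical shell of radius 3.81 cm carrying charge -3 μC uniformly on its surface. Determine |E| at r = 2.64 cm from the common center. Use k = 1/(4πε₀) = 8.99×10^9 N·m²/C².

Use a concentric Gaussian sphere at r = 2.64 cm (between the bodies, 2.33 cm < r < 3.81 cm).
The shell at 3.81 cm lies outside the Gaussian surface, so Q_enc = -29.4 μC = -2.94×10^-5 C.
Applying ∮E·dA = Q_enc/ε₀ with Φ = E(4πr²):
E = k|Q_enc|/r² = (8.99×10^9)(2.94e-5)/(0.0264)² = 3.79e8 N/C.

E ≈ 3.79e8 N/C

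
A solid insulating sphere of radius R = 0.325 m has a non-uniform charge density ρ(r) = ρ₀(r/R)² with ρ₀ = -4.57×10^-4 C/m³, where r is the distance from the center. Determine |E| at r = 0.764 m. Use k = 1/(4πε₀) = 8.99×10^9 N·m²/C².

Symmetry ⇒ E = E(r) r̂. Gaussian sphere of radius r = 0.764 m (r > R, all charge enclosed).
Q_enc = 4π ∫₀^R ρ₀(r'/R)^2 r'² dr' = 4πρ₀R³/5 = -3.943×10^-5 C.
By Gauss's law, ∮E·dA = E·4πr² = Q_enc/ε₀.
E = k|Q_enc|/r² = (8.99×10^9)(3.943×10^-5)/(0.764)² = 6.07×10^5 N/C.

|E| = 6.07e5 N/C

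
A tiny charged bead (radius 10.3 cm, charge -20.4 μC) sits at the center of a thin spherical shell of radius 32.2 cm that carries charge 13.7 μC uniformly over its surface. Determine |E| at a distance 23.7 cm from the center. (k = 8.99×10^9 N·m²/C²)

Use a concentric Gaussian sphere at r = 23.7 cm (between the bodies, 10.3 cm < r < 32.2 cm).
The shell at 32.2 cm lies outside the Gaussian surface, so Q_enc = -20.4 μC = -2.04×10^-5 C.
Applying ∮E·dA = Q_enc/ε₀ with Φ = E(4πr²):
E = k|Q_enc|/r² = (8.99×10^9)(2.04e-5)/(0.237)² = 3.27×10^6 N/C.

|E| = 3.27e6 N/C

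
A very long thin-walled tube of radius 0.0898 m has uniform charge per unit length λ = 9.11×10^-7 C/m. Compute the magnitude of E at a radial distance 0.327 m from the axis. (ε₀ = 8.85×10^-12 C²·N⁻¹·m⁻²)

By cylindrical symmetry E is radial; use a coaxial Gaussian cylinder of radius 0.327 m and length L (r > 0.0898 m).
The full line charge is enclosed: λ_enc = 9.11e-7 C/m.
Applying ∮E·dA = Q_enc/ε₀ with the end caps contributing no flux:
E = |λ_enc|/(2πε₀r) = (9.11×10^-7)/(2π·8.85×10^-12·0.327) = 5.01e4 N/C.

E ≈ 5.01×10^4 N/C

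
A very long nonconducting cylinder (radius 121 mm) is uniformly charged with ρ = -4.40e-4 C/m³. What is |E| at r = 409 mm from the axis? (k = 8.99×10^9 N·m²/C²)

E = 8.90×10^5 V/m

Choose a coaxial cylinder of radius r = 409 mm (arbitrary length L) as the Gaussian surface (r > 121 mm, full cross-section enclosed).
λ_enc = ρ·πR² = (-4.40×10^-4)π(0.121)² = -2.024×10^-5 C/m.
By Gauss's law (flux through the curved wall only), E·2πrL = λ_enc L/ε₀.
E = 2k|λ_enc|/r = 2(8.99×10^9)(2.024×10^-5)/(0.409) = 8.90×10^5 N/C.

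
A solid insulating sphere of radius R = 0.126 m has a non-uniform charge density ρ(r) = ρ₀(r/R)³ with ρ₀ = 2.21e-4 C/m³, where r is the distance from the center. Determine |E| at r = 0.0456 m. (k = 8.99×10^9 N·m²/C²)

By spherical symmetry E is radial; choose a Gaussian sphere of radius r = 0.0456 m (r < R).
Integrate the density: Q_enc = 4π ∫₀^r ρ₀(r'/R)^3 r'² dr' = 4πρ₀ r^6/(6·R³) = 2.08×10^-9 C.
Since E is radial and uniform over the Gaussian sphere, Φ = E·4πr² = Q_enc/ε₀.
E = k|Q_enc|/r² = (8.99×10^9)(2.08×10^-9)/(0.0456)² = 8.99×10^3 N/C.

E ≈ 8.99e3 V/m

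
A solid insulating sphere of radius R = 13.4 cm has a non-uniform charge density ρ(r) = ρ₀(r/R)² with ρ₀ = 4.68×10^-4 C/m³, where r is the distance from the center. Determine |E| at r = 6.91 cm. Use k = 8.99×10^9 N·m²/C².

By spherical symmetry E is radial; choose a Gaussian sphere of radius r = 6.91 cm (r < R).
Integrate the density: Q_enc = 4π ∫₀^r ρ₀(r'/R)^2 r'² dr' = 4πρ₀ r^5/(5·R²) = 1.032×10^-7 C.
Since E is radial and uniform over the Gaussian sphere, Φ = E·4πr² = Q_enc/ε₀.
E = k|Q_enc|/r² = (8.99×10^9)(1.032e-7)/(0.0691)² = 1.94×10^5 N/C.

1.94×10^5 V/m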